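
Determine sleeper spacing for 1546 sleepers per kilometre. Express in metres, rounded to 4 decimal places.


Spacing = 1000 m / number of sleepers
Spacing = 1000 / 1546
Spacing = 0.6468 m

0.6468


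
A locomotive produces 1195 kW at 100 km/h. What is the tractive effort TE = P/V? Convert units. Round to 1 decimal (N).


Convert: P = 1195 kW = 1195000 W
V = 100 / 3.6 = 27.7778 m/s
TE = 1195000 / 27.7778
TE = 43020.0 N

43020.0


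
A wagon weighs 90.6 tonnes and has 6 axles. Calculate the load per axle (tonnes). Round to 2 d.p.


Load per axle = total weight / number of axles
Load = 90.6 / 6
Load = 15.10 tonnes

15.10


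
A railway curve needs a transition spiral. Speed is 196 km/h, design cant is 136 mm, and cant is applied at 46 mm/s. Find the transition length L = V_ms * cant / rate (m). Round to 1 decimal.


Convert speed: V = 196 / 3.6 = 54.4444 m/s
L = 54.4444 * 136 / 46
L = 7404.4444 / 46
L = 161.0 m

161.0


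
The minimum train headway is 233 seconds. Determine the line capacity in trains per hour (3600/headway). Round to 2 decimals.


Capacity = 3600 / headway
Capacity = 3600 / 233
Capacity = 15.45 trains/hour

15.45


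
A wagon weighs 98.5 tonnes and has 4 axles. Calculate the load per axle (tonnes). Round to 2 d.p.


Load per axle = total weight / number of axles
Load = 98.5 / 4
Load = 24.63 tonnes

24.63


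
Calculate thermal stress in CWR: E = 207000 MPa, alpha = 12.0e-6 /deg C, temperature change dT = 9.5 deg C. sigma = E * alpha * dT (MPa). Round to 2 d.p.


sigma = E * alpha * dT
sigma = 207000 * 12.0e-6 * 9.5
sigma = 2.484 * 9.5
sigma = 23.60 MPa

23.60


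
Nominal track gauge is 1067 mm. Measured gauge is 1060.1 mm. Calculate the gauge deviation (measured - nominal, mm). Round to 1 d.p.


Deviation = measured - nominal
Deviation = 1060.1 - 1067
Deviation = -6.9 mm

-6.9


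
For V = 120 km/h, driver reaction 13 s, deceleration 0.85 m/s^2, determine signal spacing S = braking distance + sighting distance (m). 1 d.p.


V = 120 / 3.6 = 33.3333 m/s
Braking distance = 33.3333^2 / (2*0.85) = 653.5948 m
Sighting distance = 33.3333 * 13 = 433.3333 m
S = 653.5948 + 433.3333 = 1086.9 m

1086.9


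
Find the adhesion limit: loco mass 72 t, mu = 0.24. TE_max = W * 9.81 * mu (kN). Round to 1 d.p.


TE_max = W * g * mu
TE_max = 72 * 9.81 * 0.24
TE_max = 706.32 * 0.24
TE_max = 169.5 kN

169.5


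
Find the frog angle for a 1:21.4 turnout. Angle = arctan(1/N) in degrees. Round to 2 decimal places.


1/N = 1/21.4 = 0.046729
angle = arctan(0.046729) = 0.046695 rad
angle = 0.046695 * 180/pi = 2.68 degrees

2.68


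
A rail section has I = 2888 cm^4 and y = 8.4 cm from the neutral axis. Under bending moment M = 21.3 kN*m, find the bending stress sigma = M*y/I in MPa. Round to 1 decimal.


Convert units:
M = 21.3 kN*m = 21300000 N*mm
y = 8.4 cm = 84 mm
I = 2888 cm^4 = 28880000 mm^4
sigma = 21300000 * 84 / 28880000
sigma = 62.0 MPa

62.0


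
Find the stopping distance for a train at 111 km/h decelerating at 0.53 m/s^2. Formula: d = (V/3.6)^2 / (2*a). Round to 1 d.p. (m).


Convert speed: V = 111 / 3.6 = 30.8333 m/s
V^2 = 950.6944
d = 950.6944 / (2 * 0.53)
d = 950.6944 / 1.06
d = 896.9 m

896.9


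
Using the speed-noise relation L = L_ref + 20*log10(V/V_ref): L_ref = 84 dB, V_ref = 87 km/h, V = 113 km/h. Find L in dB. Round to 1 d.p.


V/V_ref = 113 / 87 = 1.298851
log10(1.298851) = 0.113559
20 * 0.113559 = 2.2712
L = 84 + 2.2712 = 86.3 dB

86.3


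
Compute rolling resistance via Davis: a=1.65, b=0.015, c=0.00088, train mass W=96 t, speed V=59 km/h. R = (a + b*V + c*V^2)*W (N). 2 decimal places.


b*V = 0.015 * 59 = 0.885
c*V^2 = 0.00088 * 3481 = 3.06328
R_per_t = 1.65 + 0.885 + 3.06328 = 5.59828 N/t
R_total = 5.59828 * 96 = 537.43 N

537.43


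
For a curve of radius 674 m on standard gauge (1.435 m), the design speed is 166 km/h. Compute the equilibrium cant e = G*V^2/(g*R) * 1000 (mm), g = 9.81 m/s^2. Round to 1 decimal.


Convert speed: V = 166 / 3.6 = 46.1111 m/s
Apply formula: e = 1.435 * 46.1111^2 / (9.81 * 674)
e = 1.435 * 2126.2346 / 6611.94
e = 0.46146 m = 461.5 mm

461.5


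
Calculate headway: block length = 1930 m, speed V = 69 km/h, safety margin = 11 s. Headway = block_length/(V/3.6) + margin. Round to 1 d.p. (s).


V = 69 / 3.6 = 19.1667 m/s
Block traversal time = 1930 / 19.1667 = 100.6957 s
Headway = 100.6957 + 11
Headway = 111.7 s

111.7


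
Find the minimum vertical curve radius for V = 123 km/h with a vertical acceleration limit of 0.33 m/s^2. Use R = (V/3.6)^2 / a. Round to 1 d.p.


Convert speed: V = 123 / 3.6 = 34.1667 m/s
V^2 = 1167.3611 m^2/s^2
R_v = 1167.3611 / 0.33
R_v = 3537.5 m

3537.5


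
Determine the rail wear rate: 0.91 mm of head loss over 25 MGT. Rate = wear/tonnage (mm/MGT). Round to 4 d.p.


Wear rate = total wear / cumulative tonnage
Rate = 0.91 / 25
Rate = 0.0364 mm/MGT

0.0364


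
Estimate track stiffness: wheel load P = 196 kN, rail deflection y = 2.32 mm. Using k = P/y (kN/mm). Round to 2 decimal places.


Track stiffness k = P / y
k = 196 / 2.32
k = 84.48 kN/mm

84.48


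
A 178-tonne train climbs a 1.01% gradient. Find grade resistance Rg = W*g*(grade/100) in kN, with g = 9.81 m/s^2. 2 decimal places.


Rg = W * 9.81 * grade / 100
Rg = 178 * 9.81 * 1.01 / 100
Rg = 1746.18 * 0.0101
Rg = 17.64 kN

17.64


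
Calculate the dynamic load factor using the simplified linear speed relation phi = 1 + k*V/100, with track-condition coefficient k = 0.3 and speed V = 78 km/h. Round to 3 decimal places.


phi = 1 + k * V / 100
phi = 1 + 0.3 * 78 / 100
phi = 1 + 0.234
phi = 1.234

1.234


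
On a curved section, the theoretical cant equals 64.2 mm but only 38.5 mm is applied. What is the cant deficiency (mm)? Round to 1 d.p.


Cant deficiency = equilibrium cant - actual cant
CD = 64.2 - 38.5
CD = 25.7 mm

25.7


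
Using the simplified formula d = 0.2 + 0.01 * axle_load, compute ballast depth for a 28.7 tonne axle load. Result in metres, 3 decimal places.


d = 0.2 + 0.01 * 28.7
d = 0.2 + 0.287
d = 0.487 m

0.487


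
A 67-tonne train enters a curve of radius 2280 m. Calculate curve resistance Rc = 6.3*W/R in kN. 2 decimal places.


Rc = 6.3 * W / R
Rc = 6.3 * 67 / 2280
Rc = 422.1 / 2280
Rc = 0.19 kN

0.19


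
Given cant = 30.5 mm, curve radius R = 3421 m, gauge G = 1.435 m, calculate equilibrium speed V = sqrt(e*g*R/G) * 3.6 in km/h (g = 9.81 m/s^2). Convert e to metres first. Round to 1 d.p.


Convert cant: e = 30.5 mm = 0.0305 m
V_ms = sqrt(0.0305 * 9.81 * 3421 / 1.435)
V_ms = sqrt(713.29638) = 26.7076 m/s
V = 26.7076 * 3.6 = 96.1 km/h

96.1


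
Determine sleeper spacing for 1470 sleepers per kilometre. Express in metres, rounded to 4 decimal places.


Spacing = 1000 m / number of sleepers
Spacing = 1000 / 1470
Spacing = 0.6803 m

0.6803


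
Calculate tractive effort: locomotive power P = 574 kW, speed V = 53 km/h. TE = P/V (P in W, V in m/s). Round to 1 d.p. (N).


Convert: P = 574 kW = 574000 W
V = 53 / 3.6 = 14.7222 m/s
TE = 574000 / 14.7222
TE = 38988.7 N

38988.7


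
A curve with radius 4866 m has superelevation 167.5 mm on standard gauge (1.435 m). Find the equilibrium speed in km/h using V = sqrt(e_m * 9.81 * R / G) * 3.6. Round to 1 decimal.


Convert cant: e = 167.5 mm = 0.1675 m
V_ms = sqrt(0.1675 * 9.81 * 4866 / 1.435)
V_ms = sqrt(5571.909094) = 74.6452 m/s
V = 74.6452 * 3.6 = 268.7 km/h

268.7


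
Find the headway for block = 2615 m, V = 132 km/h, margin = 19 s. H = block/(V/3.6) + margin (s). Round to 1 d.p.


V = 132 / 3.6 = 36.6667 m/s
Block traversal time = 2615 / 36.6667 = 71.3182 s
Headway = 71.3182 + 19
Headway = 90.3 s

90.3


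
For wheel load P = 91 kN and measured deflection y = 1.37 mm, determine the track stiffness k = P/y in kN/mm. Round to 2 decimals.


Track stiffness k = P / y
k = 91 / 1.37
k = 66.42 kN/mm

66.42


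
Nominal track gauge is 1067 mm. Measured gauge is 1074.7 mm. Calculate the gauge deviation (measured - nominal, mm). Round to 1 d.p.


Deviation = measured - nominal
Deviation = 1074.7 - 1067
Deviation = 7.7 mm

7.7


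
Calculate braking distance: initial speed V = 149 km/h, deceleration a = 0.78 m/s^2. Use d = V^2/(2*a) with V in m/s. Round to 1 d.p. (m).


Convert speed: V = 149 / 3.6 = 41.3889 m/s
V^2 = 1713.0401
d = 1713.0401 / (2 * 0.78)
d = 1713.0401 / 1.56
d = 1098.1 m

1098.1


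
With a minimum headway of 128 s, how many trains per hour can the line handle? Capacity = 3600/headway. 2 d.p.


Capacity = 3600 / headway
Capacity = 3600 / 128
Capacity = 28.13 trains/hour

28.13


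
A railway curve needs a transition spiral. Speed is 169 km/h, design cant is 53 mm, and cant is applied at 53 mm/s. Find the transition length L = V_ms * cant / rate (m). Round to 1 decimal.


Convert speed: V = 169 / 3.6 = 46.9444 m/s
L = 46.9444 * 53 / 53
L = 2488.0556 / 53
L = 46.9 m

46.9


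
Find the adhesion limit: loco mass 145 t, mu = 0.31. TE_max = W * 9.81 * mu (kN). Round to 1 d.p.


TE_max = W * g * mu
TE_max = 145 * 9.81 * 0.31
TE_max = 1422.45 * 0.31
TE_max = 441.0 kN

441.0


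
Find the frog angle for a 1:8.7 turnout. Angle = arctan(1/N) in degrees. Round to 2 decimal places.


1/N = 1/8.7 = 0.114943
angle = arctan(0.114943) = 0.11444 rad
angle = 0.11444 * 180/pi = 6.56 degrees

6.56


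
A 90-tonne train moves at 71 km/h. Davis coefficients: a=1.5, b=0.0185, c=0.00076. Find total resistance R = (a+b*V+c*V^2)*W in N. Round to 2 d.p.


b*V = 0.0185 * 71 = 1.3135
c*V^2 = 0.00076 * 5041 = 3.83116
R_per_t = 1.5 + 1.3135 + 3.83116 = 6.64466 N/t
R_total = 6.64466 * 90 = 598.02 N

598.02


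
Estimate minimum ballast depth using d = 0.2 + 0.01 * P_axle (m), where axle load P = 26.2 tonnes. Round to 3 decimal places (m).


d = 0.2 + 0.01 * 26.2
d = 0.2 + 0.262
d = 0.462 m

0.462


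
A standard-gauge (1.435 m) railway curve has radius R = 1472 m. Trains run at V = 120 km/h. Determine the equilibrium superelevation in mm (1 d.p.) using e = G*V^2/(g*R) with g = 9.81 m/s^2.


Convert speed: V = 120 / 3.6 = 33.3333 m/s
Apply formula: e = 1.435 * 33.3333^2 / (9.81 * 1472)
e = 1.435 * 1111.1111 / 14440.32
e = 0.110416 m = 110.4 mm

110.4


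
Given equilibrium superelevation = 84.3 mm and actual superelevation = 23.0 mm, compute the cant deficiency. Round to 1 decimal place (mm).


Cant deficiency = equilibrium cant - actual cant
CD = 84.3 - 23.0
CD = 61.3 mm

61.3


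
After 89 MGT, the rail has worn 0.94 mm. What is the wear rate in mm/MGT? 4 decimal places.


Wear rate = total wear / cumulative tonnage
Rate = 0.94 / 89
Rate = 0.0106 mm/MGT

0.0106


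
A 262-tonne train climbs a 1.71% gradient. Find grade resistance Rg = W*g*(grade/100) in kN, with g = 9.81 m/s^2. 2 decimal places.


Rg = W * 9.81 * grade / 100
Rg = 262 * 9.81 * 1.71 / 100
Rg = 2570.22 * 0.0171
Rg = 43.95 kN

43.95


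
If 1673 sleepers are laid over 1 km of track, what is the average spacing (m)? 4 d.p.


Spacing = 1000 m / number of sleepers
Spacing = 1000 / 1673
Spacing = 0.5977 m

0.5977


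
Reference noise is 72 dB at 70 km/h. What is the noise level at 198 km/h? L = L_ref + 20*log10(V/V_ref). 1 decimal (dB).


V/V_ref = 198 / 70 = 2.828571
log10(2.828571) = 0.451567
20 * 0.451567 = 9.0313
L = 72 + 9.0313 = 81.0 dB

81.0


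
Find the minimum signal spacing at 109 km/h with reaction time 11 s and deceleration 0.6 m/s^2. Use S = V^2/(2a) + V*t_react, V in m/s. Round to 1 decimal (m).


V = 109 / 3.6 = 30.2778 m/s
Braking distance = 30.2778^2 / (2*0.6) = 763.9532 m
Sighting distance = 30.2778 * 11 = 333.0556 m
S = 763.9532 + 333.0556 = 1097.0 m

1097.0


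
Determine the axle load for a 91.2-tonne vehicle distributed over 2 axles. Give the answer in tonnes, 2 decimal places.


Load per axle = total weight / number of axles
Load = 91.2 / 2
Load = 45.60 tonnes

45.60


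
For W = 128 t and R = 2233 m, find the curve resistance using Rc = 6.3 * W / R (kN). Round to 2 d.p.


Rc = 6.3 * W / R
Rc = 6.3 * 128 / 2233
Rc = 806.4 / 2233
Rc = 0.36 kN

0.36


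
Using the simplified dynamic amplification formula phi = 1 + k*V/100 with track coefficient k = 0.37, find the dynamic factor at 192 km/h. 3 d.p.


phi = 1 + k * V / 100
phi = 1 + 0.37 * 192 / 100
phi = 1 + 0.7104
phi = 1.710

1.710


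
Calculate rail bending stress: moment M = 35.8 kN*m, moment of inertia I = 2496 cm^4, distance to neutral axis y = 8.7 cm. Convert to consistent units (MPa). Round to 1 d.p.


Convert units:
M = 35.8 kN*m = 35800000 N*mm
y = 8.7 cm = 87 mm
I = 2496 cm^4 = 24960000 mm^4
sigma = 35800000 * 87 / 24960000
sigma = 124.8 MPa

124.8


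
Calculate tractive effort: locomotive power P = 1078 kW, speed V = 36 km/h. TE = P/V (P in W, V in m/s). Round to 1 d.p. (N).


Convert: P = 1078 kW = 1078000 W
V = 36 / 3.6 = 10.0 m/s
TE = 1078000 / 10.0
TE = 107800.0 N

107800.0


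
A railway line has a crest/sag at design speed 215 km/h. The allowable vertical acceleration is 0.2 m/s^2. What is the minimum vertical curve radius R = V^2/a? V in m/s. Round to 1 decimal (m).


Convert speed: V = 215 / 3.6 = 59.7222 m/s
V^2 = 3566.7438 m^2/s^2
R_v = 3566.7438 / 0.2
R_v = 17833.7 m

17833.7


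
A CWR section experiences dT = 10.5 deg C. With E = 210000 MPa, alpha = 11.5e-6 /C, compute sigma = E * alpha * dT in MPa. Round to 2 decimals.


sigma = E * alpha * dT
sigma = 210000 * 11.5e-6 * 10.5
sigma = 2.415 * 10.5
sigma = 25.36 MPa

25.36


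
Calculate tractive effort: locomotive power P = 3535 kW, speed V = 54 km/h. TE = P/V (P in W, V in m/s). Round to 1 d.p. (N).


Convert: P = 3535 kW = 3535000 W
V = 54 / 3.6 = 15.0 m/s
TE = 3535000 / 15.0
TE = 235666.7 N

235666.7


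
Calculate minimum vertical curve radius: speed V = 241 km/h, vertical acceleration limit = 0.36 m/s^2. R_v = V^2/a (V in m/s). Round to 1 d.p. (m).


Convert speed: V = 241 / 3.6 = 66.9444 m/s
V^2 = 4481.5586 m^2/s^2
R_v = 4481.5586 / 0.36
R_v = 12448.8 m

12448.8


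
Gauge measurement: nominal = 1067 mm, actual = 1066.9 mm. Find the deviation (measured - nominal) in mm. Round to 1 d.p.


Deviation = measured - nominal
Deviation = 1066.9 - 1067
Deviation = -0.1 mm

-0.1


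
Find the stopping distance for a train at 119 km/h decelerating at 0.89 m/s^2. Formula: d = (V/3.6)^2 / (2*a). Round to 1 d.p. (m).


Convert speed: V = 119 / 3.6 = 33.0556 m/s
V^2 = 1092.6698
d = 1092.6698 / (2 * 0.89)
d = 1092.6698 / 1.78
d = 613.9 m

613.9


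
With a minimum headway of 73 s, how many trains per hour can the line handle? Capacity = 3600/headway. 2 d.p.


Capacity = 3600 / headway
Capacity = 3600 / 73
Capacity = 49.32 trains/hour

49.32


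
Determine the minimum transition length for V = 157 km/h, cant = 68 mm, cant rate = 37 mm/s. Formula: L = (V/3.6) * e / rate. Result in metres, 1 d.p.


Convert speed: V = 157 / 3.6 = 43.6111 m/s
L = 43.6111 * 68 / 37
L = 2965.5556 / 37
L = 80.2 m

80.2


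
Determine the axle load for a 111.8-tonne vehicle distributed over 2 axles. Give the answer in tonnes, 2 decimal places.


Load per axle = total weight / number of axles
Load = 111.8 / 2
Load = 55.90 tonnes

55.90


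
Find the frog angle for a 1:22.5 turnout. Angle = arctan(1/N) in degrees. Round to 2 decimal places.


1/N = 1/22.5 = 0.044444
angle = arctan(0.044444) = 0.044415 rad
angle = 0.044415 * 180/pi = 2.54 degrees

2.54


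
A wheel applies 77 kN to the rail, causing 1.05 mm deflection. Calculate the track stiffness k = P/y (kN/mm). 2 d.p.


Track stiffness k = P / y
k = 77 / 1.05
k = 73.33 kN/mm

73.33


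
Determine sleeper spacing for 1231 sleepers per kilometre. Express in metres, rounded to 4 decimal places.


Spacing = 1000 m / number of sleepers
Spacing = 1000 / 1231
Spacing = 0.8123 m

0.8123


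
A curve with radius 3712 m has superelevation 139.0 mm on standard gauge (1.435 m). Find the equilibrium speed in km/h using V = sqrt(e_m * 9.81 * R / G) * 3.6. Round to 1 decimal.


Convert cant: e = 139.0 mm = 0.1390 m
V_ms = sqrt(0.1390 * 9.81 * 3712 / 1.435)
V_ms = sqrt(3527.279498) = 59.3909 m/s
V = 59.3909 * 3.6 = 213.8 km/h

213.8


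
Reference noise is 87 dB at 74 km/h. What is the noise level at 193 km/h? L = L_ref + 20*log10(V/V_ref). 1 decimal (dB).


V/V_ref = 193 / 74 = 2.608108
log10(2.608108) = 0.416326
20 * 0.416326 = 8.3265
L = 87 + 8.3265 = 95.3 dB

95.3


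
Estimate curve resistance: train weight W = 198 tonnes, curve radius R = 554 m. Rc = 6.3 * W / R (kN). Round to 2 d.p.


Rc = 6.3 * W / R
Rc = 6.3 * 198 / 554
Rc = 1247.4 / 554
Rc = 2.25 kN

2.25


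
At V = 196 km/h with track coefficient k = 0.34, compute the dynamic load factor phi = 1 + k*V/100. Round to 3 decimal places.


phi = 1 + k * V / 100
phi = 1 + 0.34 * 196 / 100
phi = 1 + 0.6664
phi = 1.666

1.666


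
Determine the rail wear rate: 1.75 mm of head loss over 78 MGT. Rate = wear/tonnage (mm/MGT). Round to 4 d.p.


Wear rate = total wear / cumulative tonnage
Rate = 1.75 / 78
Rate = 0.0224 mm/MGT

0.0224


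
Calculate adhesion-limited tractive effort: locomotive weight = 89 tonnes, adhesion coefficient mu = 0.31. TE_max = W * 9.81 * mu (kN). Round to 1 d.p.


TE_max = W * g * mu
TE_max = 89 * 9.81 * 0.31
TE_max = 873.09 * 0.31
TE_max = 270.7 kN

270.7


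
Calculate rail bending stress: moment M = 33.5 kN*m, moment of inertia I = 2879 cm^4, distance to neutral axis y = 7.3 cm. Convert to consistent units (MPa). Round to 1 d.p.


Convert units:
M = 33.5 kN*m = 33500000 N*mm
y = 7.3 cm = 73 mm
I = 2879 cm^4 = 28790000 mm^4
sigma = 33500000 * 73 / 28790000
sigma = 84.9 MPa

84.9


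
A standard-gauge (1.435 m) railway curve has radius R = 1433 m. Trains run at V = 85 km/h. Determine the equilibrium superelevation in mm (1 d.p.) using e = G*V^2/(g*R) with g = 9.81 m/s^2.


Convert speed: V = 85 / 3.6 = 23.6111 m/s
Apply formula: e = 1.435 * 23.6111^2 / (9.81 * 1433)
e = 1.435 * 557.4846 / 14057.73
e = 0.056908 m = 56.9 mm

56.9


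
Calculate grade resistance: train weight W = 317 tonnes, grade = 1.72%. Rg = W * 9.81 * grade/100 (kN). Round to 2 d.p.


Rg = W * 9.81 * grade / 100
Rg = 317 * 9.81 * 1.72 / 100
Rg = 3109.77 * 0.0172
Rg = 53.49 kN

53.49


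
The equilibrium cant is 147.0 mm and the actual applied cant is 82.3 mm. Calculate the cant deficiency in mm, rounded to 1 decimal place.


Cant deficiency = equilibrium cant - actual cant
CD = 147.0 - 82.3
CD = 64.7 mm

64.7


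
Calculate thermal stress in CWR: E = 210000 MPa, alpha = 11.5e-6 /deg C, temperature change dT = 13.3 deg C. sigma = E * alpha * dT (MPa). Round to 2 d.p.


sigma = E * alpha * dT
sigma = 210000 * 11.5e-6 * 13.3
sigma = 2.415 * 13.3
sigma = 32.12 MPa

32.12


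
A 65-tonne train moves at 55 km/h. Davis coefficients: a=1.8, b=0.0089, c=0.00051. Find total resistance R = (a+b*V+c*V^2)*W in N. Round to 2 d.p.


b*V = 0.0089 * 55 = 0.4895
c*V^2 = 0.00051 * 3025 = 1.54275
R_per_t = 1.8 + 0.4895 + 1.54275 = 3.83225 N/t
R_total = 3.83225 * 65 = 249.10 N

249.10


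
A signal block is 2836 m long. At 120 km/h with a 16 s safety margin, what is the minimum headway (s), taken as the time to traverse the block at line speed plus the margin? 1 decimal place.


V = 120 / 3.6 = 33.3333 m/s
Block traversal time = 2836 / 33.3333 = 85.08 s
Headway = 85.08 + 16
Headway = 101.1 s

101.1


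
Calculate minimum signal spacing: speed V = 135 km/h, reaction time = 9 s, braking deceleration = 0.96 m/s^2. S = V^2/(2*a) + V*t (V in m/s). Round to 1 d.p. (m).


V = 135 / 3.6 = 37.5 m/s
Braking distance = 37.5^2 / (2*0.96) = 732.4219 m
Sighting distance = 37.5 * 9 = 337.5 m
S = 732.4219 + 337.5 = 1069.9 m

1069.9


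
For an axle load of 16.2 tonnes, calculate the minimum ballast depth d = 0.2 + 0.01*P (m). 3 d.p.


d = 0.2 + 0.01 * 16.2
d = 0.2 + 0.162
d = 0.362 m

0.362


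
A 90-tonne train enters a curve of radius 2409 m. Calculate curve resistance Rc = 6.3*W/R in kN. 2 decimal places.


Rc = 6.3 * W / R
Rc = 6.3 * 90 / 2409
Rc = 567.0 / 2409
Rc = 0.24 kN

0.24


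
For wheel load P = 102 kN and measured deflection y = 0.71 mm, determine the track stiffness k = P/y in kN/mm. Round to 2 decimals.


Track stiffness k = P / y
k = 102 / 0.71
k = 143.66 kN/mm

143.66


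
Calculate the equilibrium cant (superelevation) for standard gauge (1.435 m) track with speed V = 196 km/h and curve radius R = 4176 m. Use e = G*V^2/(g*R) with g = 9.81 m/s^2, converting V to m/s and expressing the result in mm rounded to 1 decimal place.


Convert speed: V = 196 / 3.6 = 54.4444 m/s
Apply formula: e = 1.435 * 54.4444^2 / (9.81 * 4176)
e = 1.435 * 2964.1975 / 40966.56
e = 0.103832 m = 103.8 mm

103.8


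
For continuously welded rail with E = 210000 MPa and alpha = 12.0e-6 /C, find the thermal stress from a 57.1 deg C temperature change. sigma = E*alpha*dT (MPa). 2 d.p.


sigma = E * alpha * dT
sigma = 210000 * 12.0e-6 * 57.1
sigma = 2.52 * 57.1
sigma = 143.89 MPa

143.89


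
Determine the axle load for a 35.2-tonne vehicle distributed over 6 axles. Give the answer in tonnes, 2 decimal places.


Load per axle = total weight / number of axles
Load = 35.2 / 6
Load = 5.87 tonnes

5.87


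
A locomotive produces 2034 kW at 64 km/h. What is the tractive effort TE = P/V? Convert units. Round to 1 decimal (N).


Convert: P = 2034 kW = 2034000 W
V = 64 / 3.6 = 17.7778 m/s
TE = 2034000 / 17.7778
TE = 114412.5 N

114412.5


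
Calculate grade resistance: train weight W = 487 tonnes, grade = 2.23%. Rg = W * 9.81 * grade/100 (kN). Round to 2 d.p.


Rg = W * 9.81 * grade / 100
Rg = 487 * 9.81 * 2.23 / 100
Rg = 4777.47 * 0.0223
Rg = 106.54 kN

106.54


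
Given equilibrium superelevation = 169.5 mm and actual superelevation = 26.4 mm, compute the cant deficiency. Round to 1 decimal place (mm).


Cant deficiency = equilibrium cant - actual cant
CD = 169.5 - 26.4
CD = 143.1 mm

143.1


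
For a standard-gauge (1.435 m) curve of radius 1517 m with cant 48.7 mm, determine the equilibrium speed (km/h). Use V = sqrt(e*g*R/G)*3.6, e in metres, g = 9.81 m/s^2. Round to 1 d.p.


Convert cant: e = 48.7 mm = 0.0487 m
V_ms = sqrt(0.0487 * 9.81 * 1517 / 1.435)
V_ms = sqrt(505.046829) = 22.4732 m/s
V = 22.4732 * 3.6 = 80.9 km/h

80.9


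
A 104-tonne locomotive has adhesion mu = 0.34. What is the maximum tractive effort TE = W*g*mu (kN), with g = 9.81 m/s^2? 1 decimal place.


TE_max = W * g * mu
TE_max = 104 * 9.81 * 0.34
TE_max = 1020.24 * 0.34
TE_max = 346.9 kN

346.9


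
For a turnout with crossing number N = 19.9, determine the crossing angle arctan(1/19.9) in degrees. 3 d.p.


1/N = 1/19.9 = 0.050251
angle = arctan(0.050251) = 0.050209 rad
angle = 0.050209 * 180/pi = 2.877 degrees

2.877


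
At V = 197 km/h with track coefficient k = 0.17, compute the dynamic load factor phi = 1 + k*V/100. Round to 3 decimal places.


phi = 1 + k * V / 100
phi = 1 + 0.17 * 197 / 100
phi = 1 + 0.3349
phi = 1.335

1.335


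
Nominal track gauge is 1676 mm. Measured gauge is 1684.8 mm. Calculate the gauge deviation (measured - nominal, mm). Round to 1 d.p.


Deviation = measured - nominal
Deviation = 1684.8 - 1676
Deviation = 8.8 mm

8.8


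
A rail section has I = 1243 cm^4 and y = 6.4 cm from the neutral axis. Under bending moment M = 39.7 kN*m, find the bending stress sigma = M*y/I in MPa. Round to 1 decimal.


Convert units:
M = 39.7 kN*m = 39700000 N*mm
y = 6.4 cm = 64 mm
I = 1243 cm^4 = 12430000 mm^4
sigma = 39700000 * 64 / 12430000
sigma = 204.4 MPa

204.4


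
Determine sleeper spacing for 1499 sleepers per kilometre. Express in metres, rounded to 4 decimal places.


Spacing = 1000 m / number of sleepers
Spacing = 1000 / 1499
Spacing = 0.6671 m

0.6671


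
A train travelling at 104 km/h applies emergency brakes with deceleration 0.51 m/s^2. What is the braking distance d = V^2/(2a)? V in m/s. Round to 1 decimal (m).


Convert speed: V = 104 / 3.6 = 28.8889 m/s
V^2 = 834.5679
d = 834.5679 / (2 * 0.51)
d = 834.5679 / 1.02
d = 818.2 m

818.2


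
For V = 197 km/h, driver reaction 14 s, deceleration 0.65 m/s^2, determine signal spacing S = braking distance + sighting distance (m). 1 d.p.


V = 197 / 3.6 = 54.7222 m/s
Braking distance = 54.7222^2 / (2*0.65) = 2303.4782 m
Sighting distance = 54.7222 * 14 = 766.1111 m
S = 2303.4782 + 766.1111 = 3069.6 m

3069.6


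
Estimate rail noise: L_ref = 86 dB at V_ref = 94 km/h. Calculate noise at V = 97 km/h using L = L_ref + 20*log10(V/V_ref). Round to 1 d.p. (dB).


V/V_ref = 97 / 94 = 1.031915
log10(1.031915) = 0.013644
20 * 0.013644 = 0.2729
L = 86 + 0.2729 = 86.3 dB

86.3


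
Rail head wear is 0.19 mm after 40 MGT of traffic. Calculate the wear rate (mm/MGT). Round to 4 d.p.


Wear rate = total wear / cumulative tonnage
Rate = 0.19 / 40
Rate = 0.0048 mm/MGT

0.0048


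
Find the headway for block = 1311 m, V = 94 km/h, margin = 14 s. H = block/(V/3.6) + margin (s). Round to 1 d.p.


V = 94 / 3.6 = 26.1111 m/s
Block traversal time = 1311 / 26.1111 = 50.2085 s
Headway = 50.2085 + 14
Headway = 64.2 s

64.2


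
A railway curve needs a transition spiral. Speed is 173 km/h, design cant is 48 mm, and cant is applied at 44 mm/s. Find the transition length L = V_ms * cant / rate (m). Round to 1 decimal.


Convert speed: V = 173 / 3.6 = 48.0556 m/s
L = 48.0556 * 48 / 44
L = 2306.6667 / 44
L = 52.4 m

52.4


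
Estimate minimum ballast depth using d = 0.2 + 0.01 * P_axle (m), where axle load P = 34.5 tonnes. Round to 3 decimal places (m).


d = 0.2 + 0.01 * 34.5
d = 0.2 + 0.345
d = 0.545 m

0.545


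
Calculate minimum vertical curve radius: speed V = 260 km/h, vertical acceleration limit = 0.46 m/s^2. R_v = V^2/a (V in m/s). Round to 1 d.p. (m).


Convert speed: V = 260 / 3.6 = 72.2222 m/s
V^2 = 5216.0494 m^2/s^2
R_v = 5216.0494 / 0.46
R_v = 11339.2 m

11339.2


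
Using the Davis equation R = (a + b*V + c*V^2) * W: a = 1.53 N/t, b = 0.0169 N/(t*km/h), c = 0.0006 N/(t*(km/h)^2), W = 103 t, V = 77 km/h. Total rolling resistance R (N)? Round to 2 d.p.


b*V = 0.0169 * 77 = 1.3013
c*V^2 = 0.0006 * 5929 = 3.5574
R_per_t = 1.53 + 1.3013 + 3.5574 = 6.3887 N/t
R_total = 6.3887 * 103 = 658.04 N

658.04


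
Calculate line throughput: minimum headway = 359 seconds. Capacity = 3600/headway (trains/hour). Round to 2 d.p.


Capacity = 3600 / headway
Capacity = 3600 / 359
Capacity = 10.03 trains/hour

10.03


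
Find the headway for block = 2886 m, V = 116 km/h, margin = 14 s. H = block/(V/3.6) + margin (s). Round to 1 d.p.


V = 116 / 3.6 = 32.2222 m/s
Block traversal time = 2886 / 32.2222 = 89.5655 s
Headway = 89.5655 + 14
Headway = 103.6 s

103.6


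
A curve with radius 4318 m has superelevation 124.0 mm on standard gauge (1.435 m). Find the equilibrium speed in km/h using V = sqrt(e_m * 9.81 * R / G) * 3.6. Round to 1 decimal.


Convert cant: e = 124.0 mm = 0.1240 m
V_ms = sqrt(0.1240 * 9.81 * 4318 / 1.435)
V_ms = sqrt(3660.340014) = 60.5007 m/s
V = 60.5007 * 3.6 = 217.8 km/h

217.8


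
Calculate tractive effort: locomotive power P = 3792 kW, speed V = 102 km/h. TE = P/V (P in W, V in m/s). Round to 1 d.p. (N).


Convert: P = 3792 kW = 3792000 W
V = 102 / 3.6 = 28.3333 m/s
TE = 3792000 / 28.3333
TE = 133835.3 N

133835.3


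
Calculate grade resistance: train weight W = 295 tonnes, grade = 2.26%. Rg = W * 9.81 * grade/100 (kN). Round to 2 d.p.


Rg = W * 9.81 * grade / 100
Rg = 295 * 9.81 * 2.26 / 100
Rg = 2893.95 * 0.0226
Rg = 65.40 kN

65.40


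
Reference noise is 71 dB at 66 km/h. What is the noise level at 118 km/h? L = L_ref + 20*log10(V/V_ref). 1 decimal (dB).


V/V_ref = 118 / 66 = 1.787879
log10(1.787879) = 0.252338
20 * 0.252338 = 5.0468
L = 71 + 5.0468 = 76.0 dB

76.0


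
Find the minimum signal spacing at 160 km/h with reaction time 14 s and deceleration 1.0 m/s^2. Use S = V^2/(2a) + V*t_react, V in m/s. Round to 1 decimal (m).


V = 160 / 3.6 = 44.4444 m/s
Braking distance = 44.4444^2 / (2*1.0) = 987.6543 m
Sighting distance = 44.4444 * 14 = 622.2222 m
S = 987.6543 + 622.2222 = 1609.9 m

1609.9


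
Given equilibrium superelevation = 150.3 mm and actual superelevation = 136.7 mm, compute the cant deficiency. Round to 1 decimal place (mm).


Cant deficiency = equilibrium cant - actual cant
CD = 150.3 - 136.7
CD = 13.6 mm

13.6


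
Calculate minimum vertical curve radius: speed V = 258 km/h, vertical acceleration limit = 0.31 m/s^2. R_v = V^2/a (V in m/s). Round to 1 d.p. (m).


Convert speed: V = 258 / 3.6 = 71.6667 m/s
V^2 = 5136.1111 m^2/s^2
R_v = 5136.1111 / 0.31
R_v = 16568.1 m

16568.1


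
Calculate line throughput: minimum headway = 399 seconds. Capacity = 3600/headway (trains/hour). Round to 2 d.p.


Capacity = 3600 / headway
Capacity = 3600 / 399
Capacity = 9.02 trains/hour

9.02


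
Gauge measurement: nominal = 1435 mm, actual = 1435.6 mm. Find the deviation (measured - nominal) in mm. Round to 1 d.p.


Deviation = measured - nominal
Deviation = 1435.6 - 1435
Deviation = 0.6 mm

0.6


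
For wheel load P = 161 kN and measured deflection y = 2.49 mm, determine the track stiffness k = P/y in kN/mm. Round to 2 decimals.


Track stiffness k = P / y
k = 161 / 2.49
k = 64.66 kN/mm

64.66


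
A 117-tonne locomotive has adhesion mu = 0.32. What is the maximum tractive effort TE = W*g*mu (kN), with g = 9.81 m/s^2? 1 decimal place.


TE_max = W * g * mu
TE_max = 117 * 9.81 * 0.32
TE_max = 1147.77 * 0.32
TE_max = 367.3 kN

367.3


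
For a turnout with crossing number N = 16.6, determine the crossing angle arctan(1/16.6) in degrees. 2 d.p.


1/N = 1/16.6 = 0.060241
angle = arctan(0.060241) = 0.060168 rad
angle = 0.060168 * 180/pi = 3.45 degrees

3.45


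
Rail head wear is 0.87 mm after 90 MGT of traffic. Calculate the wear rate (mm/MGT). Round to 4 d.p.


Wear rate = total wear / cumulative tonnage
Rate = 0.87 / 90
Rate = 0.0097 mm/MGT

0.0097


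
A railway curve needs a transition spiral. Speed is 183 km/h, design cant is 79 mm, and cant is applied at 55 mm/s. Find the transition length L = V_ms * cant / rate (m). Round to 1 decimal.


Convert speed: V = 183 / 3.6 = 50.8333 m/s
L = 50.8333 * 79 / 55
L = 4015.8333 / 55
L = 73.0 m

73.0


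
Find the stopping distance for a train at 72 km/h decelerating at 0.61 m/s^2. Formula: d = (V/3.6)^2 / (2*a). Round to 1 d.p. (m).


Convert speed: V = 72 / 3.6 = 20.0 m/s
V^2 = 400.0
d = 400.0 / (2 * 0.61)
d = 400.0 / 1.22
d = 327.9 m

327.9


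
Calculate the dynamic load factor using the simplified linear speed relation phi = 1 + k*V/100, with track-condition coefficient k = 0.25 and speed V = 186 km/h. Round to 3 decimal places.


phi = 1 + k * V / 100
phi = 1 + 0.25 * 186 / 100
phi = 1 + 0.465
phi = 1.465

1.465


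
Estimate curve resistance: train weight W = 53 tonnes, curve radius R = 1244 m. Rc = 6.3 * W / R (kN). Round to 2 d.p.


Rc = 6.3 * W / R
Rc = 6.3 * 53 / 1244
Rc = 333.9 / 1244
Rc = 0.27 kN

0.27


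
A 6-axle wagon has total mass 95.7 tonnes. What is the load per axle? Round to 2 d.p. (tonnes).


Load per axle = total weight / number of axles
Load = 95.7 / 6
Load = 15.95 tonnes

15.95


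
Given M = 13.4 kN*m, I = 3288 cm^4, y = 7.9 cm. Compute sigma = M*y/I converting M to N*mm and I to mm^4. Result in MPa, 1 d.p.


Convert units:
M = 13.4 kN*m = 13400000 N*mm
y = 7.9 cm = 79 mm
I = 3288 cm^4 = 32880000 mm^4
sigma = 13400000 * 79 / 32880000
sigma = 32.2 MPa

32.2


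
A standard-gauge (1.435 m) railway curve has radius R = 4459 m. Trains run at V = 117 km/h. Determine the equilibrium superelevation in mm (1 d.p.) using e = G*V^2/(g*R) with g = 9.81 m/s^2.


Convert speed: V = 117 / 3.6 = 32.5 m/s
Apply formula: e = 1.435 * 32.5^2 / (9.81 * 4459)
e = 1.435 * 1056.25 / 43742.79
e = 0.034651 m = 34.7 mm

34.7


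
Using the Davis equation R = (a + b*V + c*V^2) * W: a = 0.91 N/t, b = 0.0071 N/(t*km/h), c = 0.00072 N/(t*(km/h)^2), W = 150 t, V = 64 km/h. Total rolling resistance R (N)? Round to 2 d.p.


b*V = 0.0071 * 64 = 0.4544
c*V^2 = 0.00072 * 4096 = 2.94912
R_per_t = 0.91 + 0.4544 + 2.94912 = 4.31352 N/t
R_total = 4.31352 * 150 = 647.03 N

647.03


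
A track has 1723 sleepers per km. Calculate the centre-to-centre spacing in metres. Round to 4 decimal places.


Spacing = 1000 m / number of sleepers
Spacing = 1000 / 1723
Spacing = 0.5804 m

0.5804


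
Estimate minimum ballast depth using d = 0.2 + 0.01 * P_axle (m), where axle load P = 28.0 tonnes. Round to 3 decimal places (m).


d = 0.2 + 0.01 * 28.0
d = 0.2 + 0.28
d = 0.480 m

0.480


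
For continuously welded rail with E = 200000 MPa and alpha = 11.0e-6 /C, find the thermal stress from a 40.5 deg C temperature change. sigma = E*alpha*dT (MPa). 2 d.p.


sigma = E * alpha * dT
sigma = 200000 * 11.0e-6 * 40.5
sigma = 2.2 * 40.5
sigma = 89.10 MPa

89.10


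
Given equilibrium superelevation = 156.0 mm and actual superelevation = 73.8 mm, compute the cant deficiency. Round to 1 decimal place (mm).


Cant deficiency = equilibrium cant - actual cant
CD = 156.0 - 73.8
CD = 82.2 mm

82.2


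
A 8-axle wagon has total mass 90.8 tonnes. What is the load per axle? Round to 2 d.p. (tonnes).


Load per axle = total weight / number of axles
Load = 90.8 / 8
Load = 11.35 tonnes

11.35


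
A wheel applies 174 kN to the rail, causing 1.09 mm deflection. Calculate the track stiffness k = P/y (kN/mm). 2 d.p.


Track stiffness k = P / y
k = 174 / 1.09
k = 159.63 kN/mm

159.63


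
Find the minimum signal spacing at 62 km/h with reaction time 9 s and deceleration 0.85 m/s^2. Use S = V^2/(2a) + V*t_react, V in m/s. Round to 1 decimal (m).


V = 62 / 3.6 = 17.2222 m/s
Braking distance = 17.2222^2 / (2*0.85) = 174.4735 m
Sighting distance = 17.2222 * 9 = 155.0 m
S = 174.4735 + 155.0 = 329.5 m

329.5


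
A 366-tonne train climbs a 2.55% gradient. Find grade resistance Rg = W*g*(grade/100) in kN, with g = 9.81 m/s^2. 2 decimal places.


Rg = W * 9.81 * grade / 100
Rg = 366 * 9.81 * 2.55 / 100
Rg = 3590.46 * 0.0255
Rg = 91.56 kN

91.56


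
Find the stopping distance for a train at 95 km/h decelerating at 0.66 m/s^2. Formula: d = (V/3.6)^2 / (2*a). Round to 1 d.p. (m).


Convert speed: V = 95 / 3.6 = 26.3889 m/s
V^2 = 696.3735
d = 696.3735 / (2 * 0.66)
d = 696.3735 / 1.32
d = 527.6 m

527.6


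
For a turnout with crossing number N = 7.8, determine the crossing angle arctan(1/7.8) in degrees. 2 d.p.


1/N = 1/7.8 = 0.128205
angle = arctan(0.128205) = 0.12751 rad
angle = 0.12751 * 180/pi = 7.31 degrees

7.31


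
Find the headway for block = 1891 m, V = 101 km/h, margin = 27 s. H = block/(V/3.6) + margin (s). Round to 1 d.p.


V = 101 / 3.6 = 28.0556 m/s
Block traversal time = 1891 / 28.0556 = 67.402 s
Headway = 67.402 + 27
Headway = 94.4 s

94.4


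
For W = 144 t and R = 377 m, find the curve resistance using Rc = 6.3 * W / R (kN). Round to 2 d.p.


Rc = 6.3 * W / R
Rc = 6.3 * 144 / 377
Rc = 907.2 / 377
Rc = 2.41 kN

2.41


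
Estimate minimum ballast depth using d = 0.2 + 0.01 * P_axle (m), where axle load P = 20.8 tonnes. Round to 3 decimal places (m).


d = 0.2 + 0.01 * 20.8
d = 0.2 + 0.208
d = 0.408 m

0.408


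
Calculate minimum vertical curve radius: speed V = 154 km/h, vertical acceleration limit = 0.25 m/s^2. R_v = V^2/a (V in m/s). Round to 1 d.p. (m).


Convert speed: V = 154 / 3.6 = 42.7778 m/s
V^2 = 1829.9383 m^2/s^2
R_v = 1829.9383 / 0.25
R_v = 7319.8 m

7319.8


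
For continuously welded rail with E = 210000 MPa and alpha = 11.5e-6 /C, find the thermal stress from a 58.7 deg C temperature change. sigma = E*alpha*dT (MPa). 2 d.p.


sigma = E * alpha * dT
sigma = 210000 * 11.5e-6 * 58.7
sigma = 2.415 * 58.7
sigma = 141.76 MPa

141.76


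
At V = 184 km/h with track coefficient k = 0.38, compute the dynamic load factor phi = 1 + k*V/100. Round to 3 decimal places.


phi = 1 + k * V / 100
phi = 1 + 0.38 * 184 / 100
phi = 1 + 0.6992
phi = 1.699

1.699


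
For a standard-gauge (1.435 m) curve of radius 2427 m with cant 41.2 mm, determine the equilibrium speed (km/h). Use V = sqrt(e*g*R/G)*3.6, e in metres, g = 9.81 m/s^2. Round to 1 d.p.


Convert cant: e = 41.2 mm = 0.0412 m
V_ms = sqrt(0.0412 * 9.81 * 2427 / 1.435)
V_ms = sqrt(683.571738) = 26.1452 m/s
V = 26.1452 * 3.6 = 94.1 km/h

94.1


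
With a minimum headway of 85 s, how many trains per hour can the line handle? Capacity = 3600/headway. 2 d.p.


Capacity = 3600 / headway
Capacity = 3600 / 85
Capacity = 42.35 trains/hour

42.35


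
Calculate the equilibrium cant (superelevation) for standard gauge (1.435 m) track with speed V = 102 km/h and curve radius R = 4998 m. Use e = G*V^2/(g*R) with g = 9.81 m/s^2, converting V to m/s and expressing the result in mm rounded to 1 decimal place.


Convert speed: V = 102 / 3.6 = 28.3333 m/s
Apply formula: e = 1.435 * 28.3333^2 / (9.81 * 4998)
e = 1.435 * 802.7778 / 49030.38
e = 0.023495 m = 23.5 mm

23.5


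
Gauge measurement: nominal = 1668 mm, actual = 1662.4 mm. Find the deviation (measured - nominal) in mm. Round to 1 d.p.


Deviation = measured - nominal
Deviation = 1662.4 - 1668
Deviation = -5.6 mm

-5.6


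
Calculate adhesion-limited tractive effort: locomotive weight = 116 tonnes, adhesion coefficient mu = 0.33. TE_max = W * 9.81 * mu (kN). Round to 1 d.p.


TE_max = W * g * mu
TE_max = 116 * 9.81 * 0.33
TE_max = 1137.96 * 0.33
TE_max = 375.5 kN

375.5


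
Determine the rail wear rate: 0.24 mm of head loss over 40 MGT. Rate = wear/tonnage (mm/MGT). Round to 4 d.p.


Wear rate = total wear / cumulative tonnage
Rate = 0.24 / 40
Rate = 0.0060 mm/MGT

0.0060


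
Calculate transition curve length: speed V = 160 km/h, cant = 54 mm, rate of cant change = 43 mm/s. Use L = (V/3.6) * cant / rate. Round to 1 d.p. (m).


Convert speed: V = 160 / 3.6 = 44.4444 m/s
L = 44.4444 * 54 / 43
L = 2400.0 / 43
L = 55.8 m

55.8


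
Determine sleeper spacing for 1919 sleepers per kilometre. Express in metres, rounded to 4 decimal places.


Spacing = 1000 m / number of sleepers
Spacing = 1000 / 1919
Spacing = 0.5211 m

0.5211


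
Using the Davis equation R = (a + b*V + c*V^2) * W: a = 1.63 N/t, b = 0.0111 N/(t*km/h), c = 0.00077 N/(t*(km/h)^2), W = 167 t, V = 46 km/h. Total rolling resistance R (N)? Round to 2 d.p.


b*V = 0.0111 * 46 = 0.5106
c*V^2 = 0.00077 * 2116 = 1.62932
R_per_t = 1.63 + 0.5106 + 1.62932 = 3.76992 N/t
R_total = 3.76992 * 167 = 629.58 N

629.58


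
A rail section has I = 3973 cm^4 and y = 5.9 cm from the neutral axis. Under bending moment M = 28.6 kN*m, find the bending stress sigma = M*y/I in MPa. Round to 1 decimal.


Convert units:
M = 28.6 kN*m = 28600000 N*mm
y = 5.9 cm = 59 mm
I = 3973 cm^4 = 39730000 mm^4
sigma = 28600000 * 59 / 39730000
sigma = 42.5 MPa

42.5


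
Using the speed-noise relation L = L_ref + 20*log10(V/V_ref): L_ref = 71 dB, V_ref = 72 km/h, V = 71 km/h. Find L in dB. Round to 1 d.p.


V/V_ref = 71 / 72 = 0.986111
log10(0.986111) = -0.006074
20 * -0.006074 = -0.1215
L = 71 + -0.1215 = 70.9 dB

70.9


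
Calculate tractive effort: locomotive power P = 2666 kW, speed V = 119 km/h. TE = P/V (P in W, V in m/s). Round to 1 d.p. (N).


Convert: P = 2666 kW = 2666000 W
V = 119 / 3.6 = 33.0556 m/s
TE = 2666000 / 33.0556
TE = 80652.1 N

80652.1


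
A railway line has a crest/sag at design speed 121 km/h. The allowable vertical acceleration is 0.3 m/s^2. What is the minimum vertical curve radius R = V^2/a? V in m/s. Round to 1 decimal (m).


Convert speed: V = 121 / 3.6 = 33.6111 m/s
V^2 = 1129.7068 m^2/s^2
R_v = 1129.7068 / 0.3
R_v = 3765.7 m

3765.7


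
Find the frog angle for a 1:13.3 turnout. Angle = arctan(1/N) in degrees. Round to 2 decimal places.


1/N = 1/13.3 = 0.075188
angle = arctan(0.075188) = 0.075047 rad
angle = 0.075047 * 180/pi = 4.30 degrees

4.30
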